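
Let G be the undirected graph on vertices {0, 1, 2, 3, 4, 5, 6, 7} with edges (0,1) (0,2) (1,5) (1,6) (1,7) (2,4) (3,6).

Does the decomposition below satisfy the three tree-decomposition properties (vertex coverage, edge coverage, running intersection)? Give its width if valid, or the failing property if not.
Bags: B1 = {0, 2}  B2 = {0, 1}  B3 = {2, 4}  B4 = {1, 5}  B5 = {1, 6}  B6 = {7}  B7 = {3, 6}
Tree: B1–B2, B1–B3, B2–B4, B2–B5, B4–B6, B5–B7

A tree decomposition must satisfy three properties: every vertex lies in some bag; for every edge, both endpoints lie together in some bag; and for every vertex, the bags containing it form a connected subtree. Here edge (1,7) lies in no bag, so the decomposition is invalid.

No — edge (1,7) lies in no bag.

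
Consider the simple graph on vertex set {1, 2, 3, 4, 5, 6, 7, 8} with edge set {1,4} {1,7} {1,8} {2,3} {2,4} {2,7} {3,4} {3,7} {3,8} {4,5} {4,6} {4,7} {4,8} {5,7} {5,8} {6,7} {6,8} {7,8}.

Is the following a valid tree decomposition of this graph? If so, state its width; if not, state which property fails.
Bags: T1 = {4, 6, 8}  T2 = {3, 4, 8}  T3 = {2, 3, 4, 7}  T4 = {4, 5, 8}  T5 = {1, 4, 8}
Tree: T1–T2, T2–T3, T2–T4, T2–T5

A tree decomposition must satisfy three properties: every vertex lies in some bag; for every edge, both endpoints lie together in some bag; and for every vertex, the bags containing it form a connected subtree. Here edge (7,8) lies in no bag, so the decomposition is invalid.

No — edge (7,8) lies in no bag.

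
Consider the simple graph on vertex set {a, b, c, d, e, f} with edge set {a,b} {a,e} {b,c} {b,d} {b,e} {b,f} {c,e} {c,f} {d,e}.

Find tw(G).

A width-2 tree decomposition is:
Bags: B1 = {b, d, e}  B2 = {b, c, e}  B3 = {b, c, f}  B4 = {a, b, e}
Tree: B1–B2, B2–B3, B2–B4
Every bag has size at most 3, so the width is 3 − 1 = 2 and tw(G) ≤ 2. On the other hand G contains the 3-clique {b, d, e}. A clique must lie in a single bag of any decomposition, so no decomposition can have width below 2. Combining the bounds, tw(G) = 2.

2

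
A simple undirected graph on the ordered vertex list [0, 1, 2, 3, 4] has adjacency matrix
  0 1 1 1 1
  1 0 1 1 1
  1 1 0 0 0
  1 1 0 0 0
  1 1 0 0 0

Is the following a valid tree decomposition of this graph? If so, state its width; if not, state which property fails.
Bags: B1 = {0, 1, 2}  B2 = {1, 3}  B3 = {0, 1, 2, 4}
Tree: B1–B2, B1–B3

A tree decomposition must satisfy three properties: every vertex lies in some bag; for every edge, both endpoints lie together in some bag; and for every vertex, the bags containing it form a connected subtree. Here edge (0,3) lies in no bag, so the decomposition is invalid.

No — edge (0,3) lies in no bag.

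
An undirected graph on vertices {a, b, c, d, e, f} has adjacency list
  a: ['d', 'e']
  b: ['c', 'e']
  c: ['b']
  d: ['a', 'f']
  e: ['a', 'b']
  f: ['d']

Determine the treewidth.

1

A width-1 tree decomposition is:
Bags: B1 = {d, f}  B2 = {a, d}  B3 = {a, e}  B4 = {b, e}  B5 = {b, c}
Tree: B1–B2, B2–B3, B3–B4, B4–B5
The largest bag has 2 vertices, giving width 1; this decomposition certifies tw(G) ≤ 1. G has an edge, so its treewidth is at least 1. The upper and lower bounds meet at 1, so that is the treewidth.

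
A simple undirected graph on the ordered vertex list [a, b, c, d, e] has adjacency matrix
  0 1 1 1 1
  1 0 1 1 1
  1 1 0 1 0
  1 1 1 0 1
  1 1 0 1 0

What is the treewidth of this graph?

3

A width-3 tree decomposition is:
Bags: B1 = {a, b, c, d}  B2 = {a, b, d, e}
Tree: B1–B2
Each bag holds 4 vertices, so the decomposition has width 3, which upper-bounds the treewidth. For the lower bound, the 4 vertices {a, b, d, e} are pairwise adjacent, and any tree decomposition puts a clique entirely inside one bag — forcing width ≥ 3. Therefore the treewidth is 3.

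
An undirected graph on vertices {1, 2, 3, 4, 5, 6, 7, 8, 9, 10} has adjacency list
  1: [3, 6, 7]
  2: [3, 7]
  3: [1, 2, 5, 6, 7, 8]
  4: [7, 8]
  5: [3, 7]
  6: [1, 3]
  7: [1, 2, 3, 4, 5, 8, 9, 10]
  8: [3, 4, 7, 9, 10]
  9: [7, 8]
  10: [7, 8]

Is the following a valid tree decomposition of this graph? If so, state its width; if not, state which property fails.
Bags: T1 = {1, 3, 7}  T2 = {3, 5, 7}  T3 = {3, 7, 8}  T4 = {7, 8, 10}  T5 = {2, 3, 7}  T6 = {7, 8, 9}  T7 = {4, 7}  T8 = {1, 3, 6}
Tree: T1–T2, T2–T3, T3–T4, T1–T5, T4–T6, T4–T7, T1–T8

No — edge (8,4) lies in no bag.

A tree decomposition must satisfy three properties: every vertex lies in some bag; for every edge, both endpoints lie together in some bag; and for every vertex, the bags containing it form a connected subtree. Here edge (8,4) lies in no bag, so the decomposition is invalid.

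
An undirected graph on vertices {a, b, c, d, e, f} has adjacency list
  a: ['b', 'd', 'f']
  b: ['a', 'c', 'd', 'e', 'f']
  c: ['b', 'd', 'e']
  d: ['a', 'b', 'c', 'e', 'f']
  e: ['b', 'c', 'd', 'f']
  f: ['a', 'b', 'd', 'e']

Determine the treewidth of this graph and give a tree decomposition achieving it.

Treewidth 3.
One optimal decomposition is:
Bags: B1 = {b, d, e, f}  B2 = {a, b, d, f}  B3 = {b, c, d, e}
Tree: B1–B2, B1–B3

Each bag holds 4 vertices, so the decomposition has width 3, which upper-bounds the treewidth. Conversely, {b, c, d, e} is a clique of size 4, and the vertices of any clique must share a bag in every tree decomposition; so some bag has ≥ 4 vertices and tw(G) ≥ 3. Hence tw(G) = 3 exactly.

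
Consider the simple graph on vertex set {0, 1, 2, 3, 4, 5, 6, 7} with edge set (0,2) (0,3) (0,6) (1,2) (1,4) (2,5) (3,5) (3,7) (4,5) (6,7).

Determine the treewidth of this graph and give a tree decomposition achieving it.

Treewidth 2.
One such decomposition:
Bags: B1 = {1, 2, 4}  B2 = {2, 4, 5}  B3 = {0, 2, 5}  B4 = {0, 3, 5}  B5 = {0, 3, 6}  B6 = {3, 6, 7}
Tree: B1–B2, B2–B3, B3–B4, B4–B5, B5–B6

Each bag holds 3 vertices, so the decomposition has width 2, which upper-bounds the treewidth. Since 1–4–5–2–1 is a cycle in G, G is not acyclic. Forests are exactly the graphs of treewidth ≤ 1, so tw(G) ≥ 2. The upper and lower bounds meet at 2, so that is the treewidth.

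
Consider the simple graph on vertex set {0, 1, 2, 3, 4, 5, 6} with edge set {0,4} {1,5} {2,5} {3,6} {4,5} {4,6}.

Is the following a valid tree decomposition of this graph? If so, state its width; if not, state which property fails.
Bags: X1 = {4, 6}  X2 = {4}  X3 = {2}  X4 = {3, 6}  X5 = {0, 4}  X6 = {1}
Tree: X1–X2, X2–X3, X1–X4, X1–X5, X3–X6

A tree decomposition must satisfy three properties: every vertex lies in some bag; for every edge, both endpoints lie together in some bag; and for every vertex, the bags containing it form a connected subtree. Here vertex 5 appears in no bag, so the decomposition is invalid.

No — vertex 5 appears in no bag.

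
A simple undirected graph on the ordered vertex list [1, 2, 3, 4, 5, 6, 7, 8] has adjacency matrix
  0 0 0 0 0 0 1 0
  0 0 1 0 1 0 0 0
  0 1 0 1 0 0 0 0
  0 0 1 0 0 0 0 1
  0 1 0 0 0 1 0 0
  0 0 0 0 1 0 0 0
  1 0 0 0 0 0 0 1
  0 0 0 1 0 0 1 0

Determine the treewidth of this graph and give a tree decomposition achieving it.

Each bag holds 2 vertices, so the decomposition has width 1, which upper-bounds the treewidth. Any graph with an edge has treewidth ≥ 1, and G has the edge 1–7. Therefore the treewidth is 1.

Treewidth 1.
One such decomposition:
Bags: B1 = {1, 7}  B2 = {7, 8}  B3 = {4, 8}  B4 = {3, 4}  B5 = {2, 3}  B6 = {2, 5}  B7 = {5, 6}
Tree: B1–B2, B2–B3, B3–B4, B4–B5, B5–B6, B6–B7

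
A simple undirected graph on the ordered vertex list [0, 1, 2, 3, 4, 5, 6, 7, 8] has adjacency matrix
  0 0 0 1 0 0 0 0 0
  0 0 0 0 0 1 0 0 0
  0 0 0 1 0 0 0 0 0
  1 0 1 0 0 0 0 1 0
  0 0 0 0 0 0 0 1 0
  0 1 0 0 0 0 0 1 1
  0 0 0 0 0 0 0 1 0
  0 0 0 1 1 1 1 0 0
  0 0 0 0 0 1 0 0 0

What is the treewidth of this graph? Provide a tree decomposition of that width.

Each bag holds 2 vertices, so the decomposition has width 1, which upper-bounds the treewidth. Any graph with an edge has treewidth ≥ 1, and G has the edge 7–3. The upper and lower bounds meet at 1, so that is the treewidth.

Treewidth 1.
One such decomposition:
Bags: B1 = {3, 7}  B2 = {6, 7}  B3 = {4, 7}  B4 = {5, 7}  B5 = {5, 8}  B6 = {0, 3}  B7 = {2, 3}  B8 = {1, 5}
Tree: B1–B2, B1–B3, B1–B4, B4–B5, B1–B6, B1–B7, B4–B8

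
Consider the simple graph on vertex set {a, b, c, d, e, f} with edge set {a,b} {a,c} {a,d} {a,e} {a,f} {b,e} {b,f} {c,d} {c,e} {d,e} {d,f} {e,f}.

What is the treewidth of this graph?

3

A width-3 tree decomposition is:
Bags: B1 = {a, d, e, f}  B2 = {a, c, d, e}  B3 = {a, b, e, f}
Tree: B1–B2, B1–B3
The largest bag has 4 vertices, giving width 3; this decomposition certifies tw(G) ≤ 3. On the other hand G contains the 4-clique {a, c, d, e}. A clique must lie in a single bag of any decomposition, so no decomposition can have width below 3. The upper and lower bounds meet at 3, so that is the treewidth.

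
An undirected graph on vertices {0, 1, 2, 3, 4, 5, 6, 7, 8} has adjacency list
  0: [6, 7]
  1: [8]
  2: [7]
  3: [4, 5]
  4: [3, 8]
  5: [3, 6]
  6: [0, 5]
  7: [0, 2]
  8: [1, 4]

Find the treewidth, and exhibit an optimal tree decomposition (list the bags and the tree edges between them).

The largest bag has 2 vertices, giving width 1; this decomposition certifies tw(G) ≤ 1. G has an edge, so its treewidth is at least 1. Hence tw(G) = 1 exactly.

Treewidth 1.
Bags: B1 = {2, 7}  B2 = {0, 7}  B3 = {0, 6}  B4 = {5, 6}  B5 = {3, 5}  B6 = {3, 4}  B7 = {4, 8}  B8 = {1, 8}
Tree: B1–B2, B2–B3, B3–B4, B4–B5, B5–B6, B6–B7, B7–B8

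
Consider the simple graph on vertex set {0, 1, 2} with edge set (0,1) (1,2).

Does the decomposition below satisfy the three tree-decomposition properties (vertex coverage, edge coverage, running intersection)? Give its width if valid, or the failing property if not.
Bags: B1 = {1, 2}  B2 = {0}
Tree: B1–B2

No — edge (1,0) lies in no bag.

A tree decomposition must satisfy three properties: every vertex lies in some bag; for every edge, both endpoints lie together in some bag; and for every vertex, the bags containing it form a connected subtree. Here edge (1,0) lies in no bag, so the decomposition is invalid.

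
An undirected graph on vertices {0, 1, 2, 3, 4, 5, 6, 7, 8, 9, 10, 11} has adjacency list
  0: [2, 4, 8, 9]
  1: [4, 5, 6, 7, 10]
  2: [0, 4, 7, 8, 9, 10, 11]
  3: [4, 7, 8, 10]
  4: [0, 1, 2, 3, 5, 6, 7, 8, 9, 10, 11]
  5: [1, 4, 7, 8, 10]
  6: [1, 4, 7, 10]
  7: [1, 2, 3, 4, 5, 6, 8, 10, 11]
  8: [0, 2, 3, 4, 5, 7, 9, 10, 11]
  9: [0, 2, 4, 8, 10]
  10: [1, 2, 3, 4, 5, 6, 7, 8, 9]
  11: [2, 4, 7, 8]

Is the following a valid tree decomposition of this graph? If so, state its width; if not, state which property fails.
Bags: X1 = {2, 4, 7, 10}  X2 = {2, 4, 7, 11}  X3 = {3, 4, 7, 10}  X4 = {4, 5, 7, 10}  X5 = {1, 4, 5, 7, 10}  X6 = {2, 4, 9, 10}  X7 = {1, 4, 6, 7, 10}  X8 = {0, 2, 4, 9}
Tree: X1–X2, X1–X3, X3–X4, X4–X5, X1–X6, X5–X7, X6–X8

A tree decomposition must satisfy three properties: every vertex lies in some bag; for every edge, both endpoints lie together in some bag; and for every vertex, the bags containing it form a connected subtree. Here vertex 8 appears in no bag, so the decomposition is invalid.

No — vertex 8 appears in no bag.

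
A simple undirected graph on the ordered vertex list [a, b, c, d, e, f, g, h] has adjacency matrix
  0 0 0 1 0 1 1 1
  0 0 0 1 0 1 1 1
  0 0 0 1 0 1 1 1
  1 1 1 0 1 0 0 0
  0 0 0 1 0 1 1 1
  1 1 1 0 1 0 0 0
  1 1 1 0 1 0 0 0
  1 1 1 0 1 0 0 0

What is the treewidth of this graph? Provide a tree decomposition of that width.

Treewidth 4.
One such decomposition:
Bags: B1 = {a, b, c, e, g}  B2 = {a, b, c, d, e}  B3 = {a, b, c, e, h}  B4 = {a, b, c, e, f}
Tree: B1–B2, B2–B3, B3–B4

The largest bag has 5 vertices, giving width 4; this decomposition certifies tw(G) ≤ 4. For the lower bound: the 5 vertex sets {e,g}, {c,d}, {a,h}, {b}, {f} are disjoint, each induces a connected subgraph, and every pair is joined by at least one edge of G. Contracting each set to a single vertex therefore yields K_{5} as a minor, and since treewidth is minor-monotone, tw(G) ≥ tw(K_{5}) = 4. Hence tw(G) = 4 exactly.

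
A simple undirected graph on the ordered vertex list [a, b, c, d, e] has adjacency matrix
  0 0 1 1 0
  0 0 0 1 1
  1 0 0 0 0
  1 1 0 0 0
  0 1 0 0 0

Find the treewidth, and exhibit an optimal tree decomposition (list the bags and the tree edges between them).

Treewidth 1.
One such decomposition:
Bags: B1 = {b, d}  B2 = {a, d}  B3 = {a, c}  B4 = {b, e}
Tree: B1–B2, B2–B3, B1–B4

Every bag has size at most 2, so the width is 2 − 1 = 1 and tw(G) ≤ 1. Since G has at least one edge (e.g. d–b), it is not an edgeless graph, so tw(G) ≥ 1. Hence tw(G) = 1 exactly.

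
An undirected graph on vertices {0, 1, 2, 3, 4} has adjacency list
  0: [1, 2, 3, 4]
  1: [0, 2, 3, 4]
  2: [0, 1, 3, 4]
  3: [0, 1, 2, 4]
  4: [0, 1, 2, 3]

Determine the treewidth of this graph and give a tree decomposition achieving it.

Treewidth 4.
Bags: B1 = {0, 1, 2, 3, 4}
Tree: (single bag)

A single bag containing all 5 vertices is trivially a valid decomposition of width 4. On the other hand G contains the 5-clique {0, 1, 2, 3, 4}. A clique must lie in a single bag of any decomposition, so no decomposition can have width below 4. Therefore the treewidth is 4.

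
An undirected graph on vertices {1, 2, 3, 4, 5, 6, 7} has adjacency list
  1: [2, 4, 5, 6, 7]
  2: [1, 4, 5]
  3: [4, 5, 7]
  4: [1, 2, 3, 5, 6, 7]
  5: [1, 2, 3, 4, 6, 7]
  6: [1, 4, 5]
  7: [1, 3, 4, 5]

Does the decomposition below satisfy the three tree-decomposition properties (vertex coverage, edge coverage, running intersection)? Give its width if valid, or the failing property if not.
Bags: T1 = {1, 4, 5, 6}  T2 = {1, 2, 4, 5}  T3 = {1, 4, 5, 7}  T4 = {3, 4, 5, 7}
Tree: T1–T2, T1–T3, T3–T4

Vertex coverage: the bags together contain {1, 2, 3, 4, 5, 6, 7}, the full vertex set. Edge coverage: each edge of G has both endpoints in at least one bag. Running intersection: for every vertex, the bags containing it form a connected subtree. All three properties hold, so this is a valid tree decomposition of width max|bag| − 1 = 3, and hence tw(G) ≤ 3.

Yes; width 3.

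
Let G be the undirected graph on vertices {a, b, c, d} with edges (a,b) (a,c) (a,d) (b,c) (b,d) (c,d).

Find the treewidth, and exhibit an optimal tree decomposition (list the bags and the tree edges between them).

Treewidth 3.
One optimal decomposition is:
Bags: B1 = {a, b, c, d}
Tree: (single bag)

With just one bag of size 4, the width is 4 − 1 = 3, so tw(G) ≤ 3. On the other hand G contains the 4-clique {a, b, c, d}. A clique must lie in a single bag of any decomposition, so no decomposition can have width below 3. Therefore the treewidth is 3.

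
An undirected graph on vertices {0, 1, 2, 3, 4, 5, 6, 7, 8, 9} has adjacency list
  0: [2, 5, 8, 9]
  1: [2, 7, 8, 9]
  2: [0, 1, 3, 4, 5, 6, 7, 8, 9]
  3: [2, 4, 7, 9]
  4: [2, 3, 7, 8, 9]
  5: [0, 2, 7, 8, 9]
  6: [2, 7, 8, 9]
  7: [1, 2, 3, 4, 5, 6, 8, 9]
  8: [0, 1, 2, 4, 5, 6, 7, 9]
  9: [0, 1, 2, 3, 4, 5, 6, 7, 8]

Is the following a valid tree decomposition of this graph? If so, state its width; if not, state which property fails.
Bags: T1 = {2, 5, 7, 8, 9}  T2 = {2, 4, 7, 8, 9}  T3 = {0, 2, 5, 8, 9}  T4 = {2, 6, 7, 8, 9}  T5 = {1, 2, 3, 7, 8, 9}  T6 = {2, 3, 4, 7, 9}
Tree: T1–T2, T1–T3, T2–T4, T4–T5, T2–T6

No — bags containing vertex 3 are not connected in the tree.

A tree decomposition must satisfy three properties: every vertex lies in some bag; for every edge, both endpoints lie together in some bag; and for every vertex, the bags containing it form a connected subtree. Here bags containing vertex 3 are not connected in the tree, so the decomposition is invalid.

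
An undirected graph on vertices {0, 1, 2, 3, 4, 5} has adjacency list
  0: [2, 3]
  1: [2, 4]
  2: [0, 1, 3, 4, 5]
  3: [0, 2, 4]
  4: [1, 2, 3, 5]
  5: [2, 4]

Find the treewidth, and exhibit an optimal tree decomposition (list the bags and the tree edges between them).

Each bag holds 3 vertices, so the decomposition has width 2, which upper-bounds the treewidth. For the lower bound, the 3 vertices {0, 2, 3} are pairwise adjacent, and any tree decomposition puts a clique entirely inside one bag — forcing width ≥ 2. Combining the bounds, tw(G) = 2.

Treewidth 2.
Bags: B1 = {2, 4, 5}  B2 = {2, 3, 4}  B3 = {0, 2, 3}  B4 = {1, 2, 4}
Tree: B1–B2, B2–B3, B1–B4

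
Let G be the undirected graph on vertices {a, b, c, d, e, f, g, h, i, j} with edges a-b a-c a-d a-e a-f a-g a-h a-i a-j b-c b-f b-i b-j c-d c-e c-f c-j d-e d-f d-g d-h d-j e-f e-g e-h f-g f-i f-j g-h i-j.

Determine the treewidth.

4

A width-4 tree decomposition is:
Bags: B1 = {a, c, d, e, f}  B2 = {a, c, d, f, j}  B3 = {a, d, e, f, g}  B4 = {a, d, e, g, h}  B5 = {a, b, c, f, j}  B6 = {a, b, f, i, j}
Tree: B1–B2, B1–B3, B3–B4, B2–B5, B5–B6
The largest bag has 5 vertices, giving width 4; this decomposition certifies tw(G) ≤ 4. For the lower bound, the 5 vertices {a, d, e, g, h} are pairwise adjacent, and any tree decomposition puts a clique entirely inside one bag — forcing width ≥ 4. Combining the bounds, tw(G) = 4.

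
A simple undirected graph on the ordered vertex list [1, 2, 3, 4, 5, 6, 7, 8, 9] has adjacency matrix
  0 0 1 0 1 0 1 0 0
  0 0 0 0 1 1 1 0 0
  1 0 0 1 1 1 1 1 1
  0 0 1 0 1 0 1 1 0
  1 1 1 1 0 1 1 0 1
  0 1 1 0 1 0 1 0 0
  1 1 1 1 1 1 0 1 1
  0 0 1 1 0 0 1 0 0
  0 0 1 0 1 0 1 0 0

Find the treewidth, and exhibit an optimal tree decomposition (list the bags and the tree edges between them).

Treewidth 3.
One optimal decomposition is:
Bags: B1 = {2, 5, 6, 7}  B2 = {3, 5, 6, 7}  B3 = {3, 4, 5, 7}  B4 = {3, 5, 7, 9}  B5 = {3, 4, 7, 8}  B6 = {1, 3, 5, 7}
Tree: B1–B2, B2–B3, B3–B4, B3–B5, B3–B6

Every bag has size at most 4, so the width is 4 − 1 = 3 and tw(G) ≤ 3. For the lower bound, the 4 vertices {2, 5, 6, 7} are pairwise adjacent, and any tree decomposition puts a clique entirely inside one bag — forcing width ≥ 3. The upper and lower bounds meet at 3, so that is the treewidth.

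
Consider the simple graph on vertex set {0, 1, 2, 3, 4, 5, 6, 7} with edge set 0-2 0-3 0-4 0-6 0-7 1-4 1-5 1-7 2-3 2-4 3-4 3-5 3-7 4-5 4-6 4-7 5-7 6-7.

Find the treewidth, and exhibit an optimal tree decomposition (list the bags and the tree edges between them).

The largest bag has 4 vertices, giving width 3; this decomposition certifies tw(G) ≤ 3. For the lower bound, the 4 vertices {0, 2, 3, 4} are pairwise adjacent, and any tree decomposition puts a clique entirely inside one bag — forcing width ≥ 3. Hence tw(G) = 3 exactly.

Treewidth 3.
Bags: B1 = {0, 3, 4, 7}  B2 = {0, 2, 3, 4}  B3 = {0, 4, 6, 7}  B4 = {3, 4, 5, 7}  B5 = {1, 4, 5, 7}
Tree: B1–B2, B1–B3, B1–B4, B4–B5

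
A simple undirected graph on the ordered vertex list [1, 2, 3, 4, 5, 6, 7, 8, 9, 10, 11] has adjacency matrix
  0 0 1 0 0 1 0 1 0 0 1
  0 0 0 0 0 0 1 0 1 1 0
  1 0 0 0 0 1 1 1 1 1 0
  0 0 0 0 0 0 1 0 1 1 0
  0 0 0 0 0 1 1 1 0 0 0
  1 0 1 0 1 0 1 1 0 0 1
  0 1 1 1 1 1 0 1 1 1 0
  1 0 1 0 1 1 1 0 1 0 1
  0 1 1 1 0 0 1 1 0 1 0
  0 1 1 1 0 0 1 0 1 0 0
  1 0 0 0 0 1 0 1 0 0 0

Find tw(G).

3

A width-3 tree decomposition is:
Bags: B1 = {3, 7, 8, 9}  B2 = {3, 6, 7, 8}  B3 = {3, 7, 9, 10}  B4 = {1, 3, 6, 8}  B5 = {2, 7, 9, 10}  B6 = {1, 6, 8, 11}  B7 = {4, 7, 9, 10}  B8 = {5, 6, 7, 8}
Tree: B1–B2, B1–B3, B2–B4, B3–B5, B4–B6, B3–B7, B2–B8
The largest bag has 4 vertices, giving width 3; this decomposition certifies tw(G) ≤ 3. Conversely, {1, 6, 8, 11} is a clique of size 4, and the vertices of any clique must share a bag in every tree decomposition; so some bag has ≥ 4 vertices and tw(G) ≥ 3. Hence tw(G) = 3 exactly.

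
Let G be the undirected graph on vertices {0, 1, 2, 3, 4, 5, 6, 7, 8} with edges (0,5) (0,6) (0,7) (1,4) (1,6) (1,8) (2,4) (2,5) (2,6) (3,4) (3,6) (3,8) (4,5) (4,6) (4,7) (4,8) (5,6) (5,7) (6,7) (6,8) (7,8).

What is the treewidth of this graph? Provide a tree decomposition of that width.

Treewidth 3.
One such decomposition:
Bags: B1 = {4, 5, 6, 7}  B2 = {0, 5, 6, 7}  B3 = {4, 6, 7, 8}  B4 = {3, 4, 6, 8}  B5 = {2, 4, 5, 6}  B6 = {1, 4, 6, 8}
Tree: B1–B2, B1–B3, B3–B4, B1–B5, B3–B6

Every bag has size at most 4, so the width is 4 − 1 = 3 and tw(G) ≤ 3. For the lower bound, the 4 vertices {0, 5, 6, 7} are pairwise adjacent, and any tree decomposition puts a clique entirely inside one bag — forcing width ≥ 3. The upper and lower bounds meet at 3, so that is the treewidth.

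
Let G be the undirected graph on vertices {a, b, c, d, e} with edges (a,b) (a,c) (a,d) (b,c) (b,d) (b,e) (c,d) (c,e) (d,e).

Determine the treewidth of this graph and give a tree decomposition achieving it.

The largest bag has 4 vertices, giving width 3; this decomposition certifies tw(G) ≤ 3. Conversely, {b, c, d, e} is a clique of size 4, and the vertices of any clique must share a bag in every tree decomposition; so some bag has ≥ 4 vertices and tw(G) ≥ 3. The upper and lower bounds meet at 3, so that is the treewidth.

Treewidth 3.
One such decomposition:
Bags: B1 = {b, c, d, e}  B2 = {a, b, c, d}
Tree: B1–B2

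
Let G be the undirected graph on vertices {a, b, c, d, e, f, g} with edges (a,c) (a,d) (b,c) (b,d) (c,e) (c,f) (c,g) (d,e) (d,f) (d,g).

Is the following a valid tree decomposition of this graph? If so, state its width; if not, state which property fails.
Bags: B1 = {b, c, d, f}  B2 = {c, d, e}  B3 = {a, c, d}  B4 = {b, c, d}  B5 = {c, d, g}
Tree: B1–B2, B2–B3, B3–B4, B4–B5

No — bags containing vertex b are not connected in the tree.

A tree decomposition must satisfy three properties: every vertex lies in some bag; for every edge, both endpoints lie together in some bag; and for every vertex, the bags containing it form a connected subtree. Here bags containing vertex b are not connected in the tree, so the decomposition is invalid.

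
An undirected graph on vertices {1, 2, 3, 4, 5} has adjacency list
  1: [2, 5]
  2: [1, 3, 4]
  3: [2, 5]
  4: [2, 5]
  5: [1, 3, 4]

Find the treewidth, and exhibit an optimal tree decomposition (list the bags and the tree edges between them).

Every bag has size at most 3, so the width is 3 − 1 = 2 and tw(G) ≤ 2. Since 3–2–1–5–3 is a cycle in G, G is not acyclic. Forests are exactly the graphs of treewidth ≤ 1, so tw(G) ≥ 2. Hence tw(G) = 2 exactly.

Treewidth 2.
One such decomposition:
Bags: B1 = {2, 3, 5}  B2 = {1, 2, 5}  B3 = {2, 4, 5}
Tree: B1–B2, B2–B3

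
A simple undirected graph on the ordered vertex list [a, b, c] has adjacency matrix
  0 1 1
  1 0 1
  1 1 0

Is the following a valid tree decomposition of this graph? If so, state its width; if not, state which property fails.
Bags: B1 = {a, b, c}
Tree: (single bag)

Checking the three conditions: (i) the bags cover all of {a, b, c}; (ii) for each edge, some bag contains both endpoints; (iii) the bags containing any fixed vertex form a subtree. All hold, so the decomposition is valid with width 3 − 1 = 2.

Yes; width 2.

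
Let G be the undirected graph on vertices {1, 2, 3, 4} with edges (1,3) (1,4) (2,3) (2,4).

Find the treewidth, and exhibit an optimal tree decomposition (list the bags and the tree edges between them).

Treewidth 2.
One optimal decomposition is:
Bags: B1 = {1, 2, 4}  B2 = {1, 2, 3}
Tree: B1–B2

Each bag holds 3 vertices, so the decomposition has width 2, which upper-bounds the treewidth. For the lower bound, G contains the cycle 1–4–2–3–1, so G is not a forest; only forests have treewidth ≤ 1, hence tw(G) ≥ 2. Therefore the treewidth is 2.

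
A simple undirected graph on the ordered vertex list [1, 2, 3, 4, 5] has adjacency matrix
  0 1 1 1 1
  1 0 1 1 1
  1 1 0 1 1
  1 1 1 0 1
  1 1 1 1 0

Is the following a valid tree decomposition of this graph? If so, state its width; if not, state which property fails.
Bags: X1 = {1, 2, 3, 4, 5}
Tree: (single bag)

Yes; width 4.

Every vertex of G appears in some bag (union = {1, 2, 3, 4, 5}); every edge is covered by a bag; and for each vertex v the set of bags containing v is connected in the bag tree. The decomposition is therefore valid. The largest bag has 5 vertices, so the width is 4.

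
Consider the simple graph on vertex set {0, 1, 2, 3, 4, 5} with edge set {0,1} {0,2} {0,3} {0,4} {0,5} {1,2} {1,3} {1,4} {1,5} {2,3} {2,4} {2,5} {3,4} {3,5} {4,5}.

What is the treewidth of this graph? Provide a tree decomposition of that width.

Treewidth 5.
One such decomposition:
Bags: B1 = {0, 1, 2, 3, 4, 5}
Tree: (single bag)

With just one bag of size 6, the width is 6 − 1 = 5, so tw(G) ≤ 5. Conversely, {0, 1, 2, 3, 4, 5} is a clique of size 6, and the vertices of any clique must share a bag in every tree decomposition; so some bag has ≥ 6 vertices and tw(G) ≥ 5. Therefore the treewidth is 5.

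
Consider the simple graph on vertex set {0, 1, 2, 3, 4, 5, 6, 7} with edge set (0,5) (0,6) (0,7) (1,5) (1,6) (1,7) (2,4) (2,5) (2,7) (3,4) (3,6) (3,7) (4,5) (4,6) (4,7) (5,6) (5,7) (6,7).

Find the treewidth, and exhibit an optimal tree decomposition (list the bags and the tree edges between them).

Treewidth 3.
One such decomposition:
Bags: B1 = {2, 4, 5, 7}  B2 = {4, 5, 6, 7}  B3 = {1, 5, 6, 7}  B4 = {0, 5, 6, 7}  B5 = {3, 4, 6, 7}
Tree: B1–B2, B2–B3, B3–B4, B2–B5

Every bag has size at most 4, so the width is 4 − 1 = 3 and tw(G) ≤ 3. For the lower bound, the 4 vertices {3, 4, 6, 7} are pairwise adjacent, and any tree decomposition puts a clique entirely inside one bag — forcing width ≥ 3. Therefore the treewidth is 3.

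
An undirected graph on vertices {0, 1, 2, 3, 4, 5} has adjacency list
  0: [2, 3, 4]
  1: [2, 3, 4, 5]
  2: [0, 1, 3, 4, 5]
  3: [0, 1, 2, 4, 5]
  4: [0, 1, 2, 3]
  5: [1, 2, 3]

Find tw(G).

A width-3 tree decomposition is:
Bags: B1 = {1, 2, 3, 5}  B2 = {1, 2, 3, 4}  B3 = {0, 2, 3, 4}
Tree: B1–B2, B2–B3
The largest bag has 4 vertices, giving width 3; this decomposition certifies tw(G) ≤ 3. For the lower bound, the 4 vertices {0, 2, 3, 4} are pairwise adjacent, and any tree decomposition puts a clique entirely inside one bag — forcing width ≥ 3. Hence tw(G) = 3 exactly.

3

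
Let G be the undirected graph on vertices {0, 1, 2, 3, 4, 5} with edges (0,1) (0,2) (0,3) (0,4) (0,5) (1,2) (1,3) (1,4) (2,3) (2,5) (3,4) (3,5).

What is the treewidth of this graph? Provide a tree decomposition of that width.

The largest bag has 4 vertices, giving width 3; this decomposition certifies tw(G) ≤ 3. For the lower bound, the 4 vertices {0, 1, 2, 3} are pairwise adjacent, and any tree decomposition puts a clique entirely inside one bag — forcing width ≥ 3. Hence tw(G) = 3 exactly.

Treewidth 3.
Bags: B1 = {0, 1, 2, 3}  B2 = {0, 2, 3, 5}  B3 = {0, 1, 3, 4}
Tree: B1–B2, B1–B3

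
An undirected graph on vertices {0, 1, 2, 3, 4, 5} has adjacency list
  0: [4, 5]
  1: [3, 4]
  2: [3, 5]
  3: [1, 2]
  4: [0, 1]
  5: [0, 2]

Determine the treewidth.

A width-2 tree decomposition is:
Bags: B1 = {2, 3, 5}  B2 = {0, 3, 5}  B3 = {0, 3, 4}  B4 = {1, 3, 4}
Tree: B1–B2, B2–B3, B3–B4
Each bag holds 3 vertices, so the decomposition has width 2, which upper-bounds the treewidth. For the lower bound, G contains the cycle 3–2–5–0–4–1–3, so G is not a forest; only forests have treewidth ≤ 1, hence tw(G) ≥ 2. Combining the bounds, tw(G) = 2.

2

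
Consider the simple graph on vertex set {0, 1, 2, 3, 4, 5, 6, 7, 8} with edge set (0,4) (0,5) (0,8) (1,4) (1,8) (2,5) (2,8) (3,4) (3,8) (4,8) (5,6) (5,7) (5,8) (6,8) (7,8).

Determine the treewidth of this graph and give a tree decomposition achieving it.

Each bag holds 3 vertices, so the decomposition has width 2, which upper-bounds the treewidth. Conversely, {1, 4, 8} is a clique of size 3, and the vertices of any clique must share a bag in every tree decomposition; so some bag has ≥ 3 vertices and tw(G) ≥ 2. Therefore the treewidth is 2.

Treewidth 2.
One such decomposition:
Bags: B1 = {5, 6, 8}  B2 = {5, 7, 8}  B3 = {0, 5, 8}  B4 = {2, 5, 8}  B5 = {0, 4, 8}  B6 = {3, 4, 8}  B7 = {1, 4, 8}
Tree: B1–B2, B1–B3, B3–B4, B3–B5, B5–B6, B5–B7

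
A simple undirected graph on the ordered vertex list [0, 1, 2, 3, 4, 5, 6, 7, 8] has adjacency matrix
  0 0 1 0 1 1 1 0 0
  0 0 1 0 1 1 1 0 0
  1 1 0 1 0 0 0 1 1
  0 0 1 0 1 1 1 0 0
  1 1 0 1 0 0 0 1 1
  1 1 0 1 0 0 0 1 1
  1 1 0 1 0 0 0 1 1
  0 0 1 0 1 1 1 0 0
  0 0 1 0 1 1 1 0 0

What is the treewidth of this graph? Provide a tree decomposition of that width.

Every bag has size at most 5, so the width is 5 − 1 = 4 and tw(G) ≤ 4. For the lower bound: the 5 vertex sets {1,5}, {0,2}, {3,4}, {6}, {7} are disjoint, each induces a connected subgraph, and every pair is joined by at least one edge of G. Contracting each set to a single vertex therefore yields K_{5} as a minor, and since treewidth is minor-monotone, tw(G) ≥ tw(K_{5}) = 4. The upper and lower bounds meet at 4, so that is the treewidth.

Treewidth 4.
One optimal decomposition is:
Bags: B1 = {1, 2, 4, 5, 6}  B2 = {0, 2, 4, 5, 6}  B3 = {2, 3, 4, 5, 6}  B4 = {2, 4, 5, 6, 7}  B5 = {2, 4, 5, 6, 8}
Tree: B1–B2, B2–B3, B3–B4, B4–B5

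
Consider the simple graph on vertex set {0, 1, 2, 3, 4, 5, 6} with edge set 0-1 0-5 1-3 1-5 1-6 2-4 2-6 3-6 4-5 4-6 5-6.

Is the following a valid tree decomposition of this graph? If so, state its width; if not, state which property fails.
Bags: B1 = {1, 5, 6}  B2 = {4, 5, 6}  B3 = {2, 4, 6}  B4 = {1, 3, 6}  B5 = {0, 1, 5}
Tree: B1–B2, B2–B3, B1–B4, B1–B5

Yes; width 2.

Checking the three conditions: (i) the bags cover all of {0, 1, 2, 3, 4, 5, 6}; (ii) for each edge, some bag contains both endpoints; (iii) the bags containing any fixed vertex form a subtree. All hold, so the decomposition is valid with width 3 − 1 = 2.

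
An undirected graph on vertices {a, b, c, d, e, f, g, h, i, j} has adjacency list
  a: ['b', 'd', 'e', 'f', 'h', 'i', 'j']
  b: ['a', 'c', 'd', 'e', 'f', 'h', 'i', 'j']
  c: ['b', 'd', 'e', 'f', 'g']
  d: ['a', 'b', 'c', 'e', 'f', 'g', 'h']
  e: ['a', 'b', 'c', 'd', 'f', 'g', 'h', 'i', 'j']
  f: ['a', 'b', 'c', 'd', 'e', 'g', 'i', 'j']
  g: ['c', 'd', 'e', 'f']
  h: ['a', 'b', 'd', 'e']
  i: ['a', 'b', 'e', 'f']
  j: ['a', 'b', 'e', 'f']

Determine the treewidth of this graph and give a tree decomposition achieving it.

The largest bag has 5 vertices, giving width 4; this decomposition certifies tw(G) ≤ 4. On the other hand G contains the 5-clique {a, b, d, e, h}. A clique must lie in a single bag of any decomposition, so no decomposition can have width below 4. The upper and lower bounds meet at 4, so that is the treewidth.

Treewidth 4.
One optimal decomposition is:
Bags: B1 = {a, b, d, e, f}  B2 = {a, b, e, f, i}  B3 = {b, c, d, e, f}  B4 = {c, d, e, f, g}  B5 = {a, b, d, e, h}  B6 = {a, b, e, f, j}
Tree: B1–B2, B1–B3, B3–B4, B1–B5, B2–B6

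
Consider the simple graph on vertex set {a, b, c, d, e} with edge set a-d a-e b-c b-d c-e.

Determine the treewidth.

2

A width-2 tree decomposition is:
Bags: B1 = {a, c, e}  B2 = {a, c, d}  B3 = {b, c, d}
Tree: B1–B2, B2–B3
Every bag has size at most 3, so the width is 3 − 1 = 2 and tw(G) ≤ 2. The edges c–e–a–d–b–c form a cycle, so G is not a tree and its treewidth is at least 2. Combining the bounds, tw(G) = 2.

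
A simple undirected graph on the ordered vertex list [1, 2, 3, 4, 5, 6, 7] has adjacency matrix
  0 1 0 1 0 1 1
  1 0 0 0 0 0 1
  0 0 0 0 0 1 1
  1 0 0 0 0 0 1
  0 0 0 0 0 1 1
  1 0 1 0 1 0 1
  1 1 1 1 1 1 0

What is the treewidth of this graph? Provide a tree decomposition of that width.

Every bag has size at most 3, so the width is 3 − 1 = 2 and tw(G) ≤ 2. Conversely, {1, 2, 7} is a clique of size 3, and the vertices of any clique must share a bag in every tree decomposition; so some bag has ≥ 3 vertices and tw(G) ≥ 2. The upper and lower bounds meet at 2, so that is the treewidth.

Treewidth 2.
Bags: B1 = {1, 6, 7}  B2 = {5, 6, 7}  B3 = {1, 4, 7}  B4 = {3, 6, 7}  B5 = {1, 2, 7}
Tree: B1–B2, B1–B3, B1–B4, B1–B5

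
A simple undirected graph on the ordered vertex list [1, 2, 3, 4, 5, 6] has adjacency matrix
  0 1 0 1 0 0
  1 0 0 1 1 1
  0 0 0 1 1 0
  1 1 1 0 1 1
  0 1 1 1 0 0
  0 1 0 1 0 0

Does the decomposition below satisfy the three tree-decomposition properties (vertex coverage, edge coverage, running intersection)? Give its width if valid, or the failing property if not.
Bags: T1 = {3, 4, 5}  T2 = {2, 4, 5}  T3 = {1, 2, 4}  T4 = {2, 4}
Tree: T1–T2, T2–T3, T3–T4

No — vertex 6 appears in no bag.

A tree decomposition must satisfy three properties: every vertex lies in some bag; for every edge, both endpoints lie together in some bag; and for every vertex, the bags containing it form a connected subtree. Here vertex 6 appears in no bag, so the decomposition is invalid.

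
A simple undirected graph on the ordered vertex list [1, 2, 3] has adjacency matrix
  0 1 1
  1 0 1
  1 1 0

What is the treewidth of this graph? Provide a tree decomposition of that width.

With just one bag of size 3, the width is 3 − 1 = 2, so tw(G) ≤ 2. Conversely, {1, 2, 3} is a clique of size 3, and the vertices of any clique must share a bag in every tree decomposition; so some bag has ≥ 3 vertices and tw(G) ≥ 2. Hence tw(G) = 2 exactly.

Treewidth 2.
One optimal decomposition is:
Bags: B1 = {1, 2, 3}
Tree: (single bag)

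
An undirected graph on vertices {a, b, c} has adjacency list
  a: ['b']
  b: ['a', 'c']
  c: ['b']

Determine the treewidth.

1

A width-1 tree decomposition is:
Bags: B1 = {a, b}  B2 = {b, c}
Tree: B1–B2
Every bag has size at most 2, so the width is 2 − 1 = 1 and tw(G) ≤ 1. Any graph with an edge has treewidth ≥ 1, and G has the edge b–a. The upper and lower bounds meet at 1, so that is the treewidth.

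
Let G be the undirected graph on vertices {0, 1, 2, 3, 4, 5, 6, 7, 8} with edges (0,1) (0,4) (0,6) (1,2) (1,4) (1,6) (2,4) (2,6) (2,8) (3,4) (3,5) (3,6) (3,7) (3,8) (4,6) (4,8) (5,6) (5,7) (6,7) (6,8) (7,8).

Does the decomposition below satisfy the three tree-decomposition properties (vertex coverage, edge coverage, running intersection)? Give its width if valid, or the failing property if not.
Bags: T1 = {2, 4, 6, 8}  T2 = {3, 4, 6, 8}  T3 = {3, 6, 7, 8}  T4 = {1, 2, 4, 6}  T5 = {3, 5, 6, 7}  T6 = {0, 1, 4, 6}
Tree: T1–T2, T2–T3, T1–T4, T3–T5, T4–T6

Every vertex of G appears in some bag (union = {0, 1, 2, 3, 4, 5, 6, 7, 8}); every edge is covered by a bag; and for each vertex v the set of bags containing v is connected in the bag tree. The decomposition is therefore valid. The largest bag has 4 vertices, so the width is 3.

Yes; width 3.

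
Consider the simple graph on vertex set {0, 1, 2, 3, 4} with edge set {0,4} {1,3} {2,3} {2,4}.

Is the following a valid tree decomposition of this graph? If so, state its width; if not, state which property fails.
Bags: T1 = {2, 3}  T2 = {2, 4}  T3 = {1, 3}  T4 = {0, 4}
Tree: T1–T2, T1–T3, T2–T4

Yes; width 1.

Vertex coverage: the bags together contain {0, 1, 2, 3, 4}, the full vertex set. Edge coverage: each edge of G has both endpoints in at least one bag. Running intersection: for every vertex, the bags containing it form a connected subtree. All three properties hold, so this is a valid tree decomposition of width max|bag| − 1 = 1, and hence tw(G) ≤ 1.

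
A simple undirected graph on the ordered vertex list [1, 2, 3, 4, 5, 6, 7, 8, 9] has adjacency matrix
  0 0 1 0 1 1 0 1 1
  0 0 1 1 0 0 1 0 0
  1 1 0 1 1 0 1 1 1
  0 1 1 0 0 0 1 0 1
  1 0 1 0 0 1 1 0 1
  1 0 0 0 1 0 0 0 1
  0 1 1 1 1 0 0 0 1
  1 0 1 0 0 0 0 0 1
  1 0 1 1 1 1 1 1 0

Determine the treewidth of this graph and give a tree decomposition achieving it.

The largest bag has 4 vertices, giving width 3; this decomposition certifies tw(G) ≤ 3. Conversely, {1, 3, 8, 9} is a clique of size 4, and the vertices of any clique must share a bag in every tree decomposition; so some bag has ≥ 4 vertices and tw(G) ≥ 3. Combining the bounds, tw(G) = 3.

Treewidth 3.
One optimal decomposition is:
Bags: B1 = {1, 3, 5, 9}  B2 = {3, 5, 7, 9}  B3 = {3, 4, 7, 9}  B4 = {1, 5, 6, 9}  B5 = {2, 3, 4, 7}  B6 = {1, 3, 8, 9}
Tree: B1–B2, B2–B3, B1–B4, B3–B5, B1–B6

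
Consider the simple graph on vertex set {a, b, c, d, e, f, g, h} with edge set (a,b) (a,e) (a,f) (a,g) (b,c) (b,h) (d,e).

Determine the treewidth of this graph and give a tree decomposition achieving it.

The largest bag has 2 vertices, giving width 1; this decomposition certifies tw(G) ≤ 1. Any graph with an edge has treewidth ≥ 1, and G has the edge g–a. Therefore the treewidth is 1.

Treewidth 1.
Bags: B1 = {a, g}  B2 = {a, b}  B3 = {a, f}  B4 = {b, h}  B5 = {a, e}  B6 = {b, c}  B7 = {d, e}
Tree: B1–B2, B1–B3, B2–B4, B2–B5, B4–B6, B5–B7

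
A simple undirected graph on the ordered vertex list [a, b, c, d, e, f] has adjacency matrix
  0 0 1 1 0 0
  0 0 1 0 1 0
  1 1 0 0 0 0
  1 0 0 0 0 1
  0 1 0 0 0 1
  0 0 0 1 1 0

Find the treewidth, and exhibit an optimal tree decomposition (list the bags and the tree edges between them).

Every bag has size at most 3, so the width is 3 − 1 = 2 and tw(G) ≤ 2. The edges b–c–a–d–f–e–b form a cycle, so G is not a tree and its treewidth is at least 2. Hence tw(G) = 2 exactly.

Treewidth 2.
Bags: B1 = {a, b, c}  B2 = {a, b, d}  B3 = {b, d, f}  B4 = {b, e, f}
Tree: B1–B2, B2–B3, B3–B4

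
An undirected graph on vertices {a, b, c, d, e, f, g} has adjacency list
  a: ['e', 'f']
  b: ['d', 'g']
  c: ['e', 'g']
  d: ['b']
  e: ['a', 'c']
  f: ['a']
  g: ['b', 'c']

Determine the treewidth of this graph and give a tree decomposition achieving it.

Treewidth 1.
Bags: B1 = {a, f}  B2 = {a, e}  B3 = {c, e}  B4 = {c, g}  B5 = {b, g}  B6 = {b, d}
Tree: B1–B2, B2–B3, B3–B4, B4–B5, B5–B6

The largest bag has 2 vertices, giving width 1; this decomposition certifies tw(G) ≤ 1. Any graph with an edge has treewidth ≥ 1, and G has the edge f–a. Combining the bounds, tw(G) = 1.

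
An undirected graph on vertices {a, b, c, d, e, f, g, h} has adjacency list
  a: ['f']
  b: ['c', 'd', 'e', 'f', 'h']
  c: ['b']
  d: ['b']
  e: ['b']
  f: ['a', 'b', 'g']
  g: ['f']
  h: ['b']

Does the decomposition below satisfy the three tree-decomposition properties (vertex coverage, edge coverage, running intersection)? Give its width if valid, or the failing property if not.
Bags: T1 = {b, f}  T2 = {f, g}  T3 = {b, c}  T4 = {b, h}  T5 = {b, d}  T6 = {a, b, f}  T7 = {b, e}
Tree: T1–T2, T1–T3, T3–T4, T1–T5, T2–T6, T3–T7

No — bags containing vertex b are not connected in the tree.

A tree decomposition must satisfy three properties: every vertex lies in some bag; for every edge, both endpoints lie together in some bag; and for every vertex, the bags containing it form a connected subtree. Here bags containing vertex b are not connected in the tree, so the decomposition is invalid.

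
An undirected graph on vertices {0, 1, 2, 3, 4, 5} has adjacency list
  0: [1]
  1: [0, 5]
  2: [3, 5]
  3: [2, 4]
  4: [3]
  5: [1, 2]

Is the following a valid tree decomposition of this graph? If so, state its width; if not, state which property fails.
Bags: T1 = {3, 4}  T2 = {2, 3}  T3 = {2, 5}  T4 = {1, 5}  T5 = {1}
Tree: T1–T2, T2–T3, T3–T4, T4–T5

A tree decomposition must satisfy three properties: every vertex lies in some bag; for every edge, both endpoints lie together in some bag; and for every vertex, the bags containing it form a connected subtree. Here vertex 0 appears in no bag, so the decomposition is invalid.

No — vertex 0 appears in no bag.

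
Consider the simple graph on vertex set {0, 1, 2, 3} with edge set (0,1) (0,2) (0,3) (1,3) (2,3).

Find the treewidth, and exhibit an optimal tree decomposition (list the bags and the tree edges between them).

Treewidth 2.
One optimal decomposition is:
Bags: B1 = {0, 1, 3}  B2 = {0, 2, 3}
Tree: B1–B2

The largest bag has 3 vertices, giving width 2; this decomposition certifies tw(G) ≤ 2. For the lower bound, the 3 vertices {0, 1, 3} are pairwise adjacent, and any tree decomposition puts a clique entirely inside one bag — forcing width ≥ 2. Therefore the treewidth is 2.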